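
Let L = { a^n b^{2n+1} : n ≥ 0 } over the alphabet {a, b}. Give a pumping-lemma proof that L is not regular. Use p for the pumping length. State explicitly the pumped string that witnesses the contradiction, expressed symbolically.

Suppose for contradiction that L is regular, and let p be the pumping length.
Let w = a^p b^{2p+1} ∈ L; note |w| = 3p+1 ≥ p.
By the pumping lemma, w = xyz with |xy| ≤ p and |y| ≥ 1.
Because |xy| ≤ p and w begins with p copies of a, we have y = a^k with 1 ≤ k ≤ p.
Pump with i = 2: xy^2z = a^{p+k} b^{2p+1}. For this to lie in L we would need 2p+1 = 2(p+k)+1, which forces k = 0. But k ≥ 1, so xy^2z ∉ L.
This is a contradiction; hence L is not regular.

a^{p+k} b^{2p+1}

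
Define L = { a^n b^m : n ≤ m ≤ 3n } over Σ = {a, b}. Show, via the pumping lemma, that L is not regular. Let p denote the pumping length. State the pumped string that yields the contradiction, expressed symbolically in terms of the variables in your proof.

a^{p+k} b^p

Suppose for contradiction that L is regular, and let p be the pumping length.
Take w = a^p b^p ∈ L (since p ≤ p ≤ 3p), with |w| = 2p ≥ p.
Write w = xyz as guaranteed by the lemma, with |xy| ≤ p and y is nonempty.
Because |xy| ≤ p and w begins with p copies of a, we have y = a^k with 1 ≤ k ≤ p.
Pump with i = 2: xy^2z = a^{p+k} b^p. Now n = p+k > p = m, so the condition n ≤ m fails. Thus xy^2z ∉ L.
This contradicts the pumping lemma, so L is not regular.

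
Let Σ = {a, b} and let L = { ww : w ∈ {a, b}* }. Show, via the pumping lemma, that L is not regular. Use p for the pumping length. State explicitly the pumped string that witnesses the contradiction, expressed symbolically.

Assume L is regular. Let p be the pumping length given by the pumping lemma.
Take w = a^p b^p a^p b^p = uu where u = a^pb^p; then w ∈ L and |w| = 4p ≥ p.
Write w = xyz as guaranteed by the lemma, with |xy| ≤ p and y is nonempty.
Since the first p symbols of w are all a's and |xy| ≤ p, y lies entirely in the leading a-block: y = a^k for some k with 1 ≤ k ≤ p.
Pump with i = 2: xy^2z = a^{p+k} b^p a^p b^p, of length 4p+k. Suppose this equals vv. The string starts with a and ends with b, so v does too; thus the boundary between the two copies of v is a b→a transition. There is exactly one such transition, at position 2p+k, so |v| = 2p+k and |vv| = 4p+2k ≠ 4p+k since k ≥ 1. So xy^2z ∉ L.
This contradicts the pumping lemma, so L is not regular.

a^{p+k} b^p a^p b^p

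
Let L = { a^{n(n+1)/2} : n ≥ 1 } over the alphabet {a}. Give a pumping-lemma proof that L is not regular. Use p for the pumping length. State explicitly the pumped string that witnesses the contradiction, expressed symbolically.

Toward a contradiction, assume L is regular with pumping length p.
Take w = a^{p(p+1)/2} ∈ L with |w| = p(p+1)/2 ≥ p.
Write w = xyz as guaranteed by the lemma, with |xy| ≤ p and |y| ≥ 1.
Then y = a^k for some k with 1 ≤ k ≤ p.
Pump with i = 2: xy^2z = a^{p(p+1)/2+k}. Since 1 ≤ k ≤ p, p(p+1)/2 < p(p+1)/2+k ≤ p(p+1)/2+p < (p+1)(p+2)/2, so p(p+1)/2+k is strictly between consecutive triangular numbers. So xy^2z ∉ L.
This contradicts the pumping lemma, so L is not regular.

a^{p(p+1)/2+k}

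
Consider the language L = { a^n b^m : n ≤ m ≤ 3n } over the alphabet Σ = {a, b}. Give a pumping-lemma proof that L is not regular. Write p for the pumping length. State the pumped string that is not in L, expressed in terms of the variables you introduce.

a^{p+k} b^p

Toward a contradiction, assume L is regular with pumping length p.
Take w = a^p b^p ∈ L (since p ≤ p ≤ 3p), with |w| = 2p ≥ p.
Write w = xyz as guaranteed by the lemma, with |xy| ≤ p and y is nonempty.
Since the first p symbols of w are all a's and |xy| ≤ p, y lies entirely in the leading a-block: y = a^k for some k with 1 ≤ k ≤ p.
Pump with i = 2: xy^2z = a^{p+k} b^p. Now n = p+k > p = m, so the condition n ≤ m fails. Thus xy^2z ∉ L.
Contradiction. Therefore L is not regular.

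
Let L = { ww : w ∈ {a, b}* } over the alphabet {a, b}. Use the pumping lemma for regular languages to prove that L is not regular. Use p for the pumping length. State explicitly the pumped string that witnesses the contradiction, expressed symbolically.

Assume L is regular; let p be its pumping constant.
Take w = a^p b^p a^p b^p = uu where u = a^pb^p; then w ∈ L and |w| = 4p ≥ p.
Write w = xyz as guaranteed by the lemma, with |xy| ≤ p and |y| ≥ 1.
Because |xy| ≤ p and w begins with p copies of a, we have y = a^k with 1 ≤ k ≤ p.
Pump with i = 2: xy^2z = a^{p+k} b^p a^p b^p, of length 4p+k. Suppose this equals vv. The string starts with a and ends with b, so v does too; thus the boundary between the two copies of v is a b→a transition. There is exactly one such transition, at position 2p+k, so |v| = 2p+k and |vv| = 4p+2k ≠ 4p+k since k ≥ 1. So xy^2z ∉ L.
This contradicts the pumping lemma, so L is not regular.

a^{p+k} b^p a^p b^p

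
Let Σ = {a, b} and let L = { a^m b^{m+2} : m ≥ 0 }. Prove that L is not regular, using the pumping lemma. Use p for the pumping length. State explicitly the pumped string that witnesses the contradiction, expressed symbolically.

a^{p+k} b^{p+2}

Suppose for contradiction that L is regular, and let p be the pumping length.
Choose w = a^p b^{p+2}, which is in L with |w| = 2p+2 ≥ p.
By the pumping lemma, w = xyz with |xy| ≤ p and |y| ≥ 1.
Since the first p symbols of w are all a's and |xy| ≤ p, y lies entirely in the leading a-block: y = a^k for some k with 1 ≤ k ≤ p.
Pump with i = 2: xy^2z = a^{p+k} b^{p+2}. For this to lie in L we would need p+2 = (p+k)+2, which forces k = 0. But k ≥ 1, so xy^2z ∉ L.
This contradicts the pumping lemma, so L is not regular.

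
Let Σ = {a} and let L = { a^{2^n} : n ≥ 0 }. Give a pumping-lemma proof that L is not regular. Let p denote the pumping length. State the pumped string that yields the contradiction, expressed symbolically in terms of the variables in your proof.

Assume L is regular. Let p be the pumping length given by the pumping lemma.
Take w = a^{2^p} ∈ L with |w| = 2^p ≥ p.
By the pumping lemma, w = xyz with |xy| ≤ p and |y| > 0.
Then y = a^k for some k with 1 ≤ k ≤ p.
Pump with i = 2: xy^2z = a^{2^p+k}. Since 1 ≤ k ≤ p < 2^p, we have 2^p < 2^p+k < 2^{p+1}, so 2^p+k is not a power of 2. So xy^2z ∉ L.
This is a contradiction; hence L is not regular.

a^{2^p+k}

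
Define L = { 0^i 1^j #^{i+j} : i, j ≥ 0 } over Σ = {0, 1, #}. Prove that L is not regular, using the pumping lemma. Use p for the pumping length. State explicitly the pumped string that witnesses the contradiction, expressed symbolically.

0^{p+k} 1^p #^{2p}

Assume L is regular. Let p be the pumping length given by the pumping lemma.
Take w = 0^p 1^p #^{2p} ∈ L (with i=j=p, i+j=2p), |w| = 4p ≥ p.
The pumping lemma gives a decomposition w = xyz where |xy| ≤ p and |y| > 0.
Since the first p symbols of w are all 0's and |xy| ≤ p, y lies entirely in the leading 0-block: y = 0^k for some k with 1 ≤ k ≤ p.
Consider xy^2z = 0^{p+k} 1^p #^{2p}. Now the 0- and 1-counts sum to 2p+k, but the #-count is 2p ≠ 2p+k. So xy^2z ∉ L.
This is a contradiction; hence L is not regular.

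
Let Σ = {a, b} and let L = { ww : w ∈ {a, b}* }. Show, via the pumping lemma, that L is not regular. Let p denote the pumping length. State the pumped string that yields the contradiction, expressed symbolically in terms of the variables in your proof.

a^{p+k} b^p a^p b^p

Suppose for contradiction that L is regular, and let p be the pumping length.
Take w = a^p b^p a^p b^p = uu where u = a^pb^p; then w ∈ L and |w| = 4p ≥ p.
Write w = xyz as guaranteed by the lemma, with |xy| ≤ p and |y| ≥ 1.
Because |xy| ≤ p and w begins with p copies of a, we have y = a^k with 1 ≤ k ≤ p.
Pump with i = 2: xy^2z = a^{p+k} b^p a^p b^p, of length 4p+k. Suppose this equals vv. The string starts with a and ends with b, so v does too; thus the boundary between the two copies of v is a b→a transition. There is exactly one such transition, at position 2p+k, so |v| = 2p+k and |vv| = 4p+2k ≠ 4p+k since k ≥ 1. So xy^2z ∉ L.
Contradiction. Therefore L is not regular.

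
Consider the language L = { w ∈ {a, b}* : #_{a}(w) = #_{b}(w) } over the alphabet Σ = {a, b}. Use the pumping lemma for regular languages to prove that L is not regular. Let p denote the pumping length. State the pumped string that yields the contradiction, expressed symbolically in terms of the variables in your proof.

a^{p+k} b^p

Assume L is regular. Let p be the pumping length given by the pumping lemma.
Choose w = a^p b^p ∈ L with |w| = 2p ≥ p.
By the pumping lemma, w = xyz with |xy| ≤ p and |y| ≥ 1.
Because |xy| ≤ p and w begins with p copies of a, we have y = a^k with 1 ≤ k ≤ p.
Pump with i = 2: xy^2z = a^{p+k} b^p has p+k occurrences of a but only p of b. Since k ≥ 1 the counts differ, so xy^2z ∉ L.
This contradicts the pumping lemma, so L is not regular.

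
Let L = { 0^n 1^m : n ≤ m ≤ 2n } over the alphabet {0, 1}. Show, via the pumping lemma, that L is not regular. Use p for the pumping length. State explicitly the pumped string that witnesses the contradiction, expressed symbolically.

0^{p+k} 1^p

Toward a contradiction, assume L is regular with pumping length p.
Take w = 0^p 1^p ∈ L (since p ≤ p ≤ 2p), with |w| = 2p ≥ p.
Write w = xyz as guaranteed by the lemma, with |xy| ≤ p and |y| ≥ 1.
Since the first p symbols of w are all 0's and |xy| ≤ p, y lies entirely in the leading 0-block: y = 0^k for some k with 1 ≤ k ≤ p.
Pump with i = 2: xy^2z = 0^{p+k} 1^p. Now n = p+k > p = m, so the condition n ≤ m fails. Thus xy^2z ∉ L.
Contradiction. Therefore L is not regular.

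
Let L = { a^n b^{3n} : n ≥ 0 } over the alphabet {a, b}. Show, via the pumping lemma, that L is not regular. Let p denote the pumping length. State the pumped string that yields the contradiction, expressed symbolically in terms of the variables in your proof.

Suppose for contradiction that L is regular, and let p be the pumping length.
Take w = a^p b^{3p}. Then w ∈ L and |w| = 4p ≥ p.
Write w = xyz as guaranteed by the lemma, with |xy| ≤ p and |y| ≥ 1.
The first p characters of w are a's, so xy (and hence y) consists only of a's. Write y = a^k, 1 ≤ k ≤ p.
Pump with i = 2: xy^2z = a^{p+k} b^{3p}. For this to lie in L we would need 3p = 3(p+k), which forces k = 0. But k ≥ 1, so xy^2z ∉ L.
This is a contradiction; hence L is not regular.

a^{p+k} b^{3p}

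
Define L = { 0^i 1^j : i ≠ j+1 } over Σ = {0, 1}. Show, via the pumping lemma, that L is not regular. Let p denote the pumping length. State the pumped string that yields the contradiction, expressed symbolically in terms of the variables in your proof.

0^{p+p!} 1^{p+p!-1}

Suppose for contradiction that L is regular, and let p be the pumping length.
Choose w = 0^p 1^{p+p!-1}. Since p ≠ (p+p!-1)+1 = p+p!, w ∈ L; and |w| ≥ p.
Write w = xyz as guaranteed by the lemma, with |xy| ≤ p and y is nonempty.
Because |xy| ≤ p and w begins with p copies of 0, we have y = 0^k with 1 ≤ k ≤ p.
Since 1 ≤ k ≤ p, k divides p!; set t = 1 + p!/k. Then xy^t z has p + (p!/k)·k = p + p! copies of 0. Now the 0-count is p+p! and (1-count)+1 = (p+p!-1)+1 = p+p!, so i ≠ j+1 fails. So xy^t z = 0^{p+p!} 1^{p+p!-1} ∉ L.
Contradiction. Therefore L is not regular.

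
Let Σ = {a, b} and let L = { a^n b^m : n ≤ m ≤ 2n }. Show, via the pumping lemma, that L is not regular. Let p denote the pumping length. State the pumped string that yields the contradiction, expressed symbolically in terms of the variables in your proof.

Assume L is regular; let p be its pumping constant.
Take w = a^p b^p ∈ L (since p ≤ p ≤ 2p), with |w| = 2p ≥ p.
By the pumping lemma, w = xyz with |xy| ≤ p and |y| ≥ 1.
Since the first p symbols of w are all a's and |xy| ≤ p, y lies entirely in the leading a-block: y = a^k for some k with 1 ≤ k ≤ p.
Pump with i = 2: xy^2z = a^{p+k} b^p. Now n = p+k > p = m, so the condition n ≤ m fails. Thus xy^2z ∉ L.
Contradiction. Therefore L is not regular.

a^{p+k} b^p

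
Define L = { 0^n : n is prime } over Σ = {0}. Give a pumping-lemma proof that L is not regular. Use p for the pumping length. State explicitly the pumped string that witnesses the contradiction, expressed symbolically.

Toward a contradiction, assume L is regular with pumping length p.
Let q be a prime with q ≥ p+2 (infinitely many primes exist), and take w = 0^q ∈ L with |w| = q ≥ p.
By the pumping lemma, w = xyz with |xy| ≤ p and |y| ≥ 1.
Then y = 0^k for some k with 1 ≤ k ≤ p.
Since 1 ≤ k ≤ p, |xz| = q-k. Pump with i = q+1: |xy^{q+1}z| = (q-k)+(q+1)k = q+qk = q(1+k), which is composite (both factors ≥ 2). So xy^{q+1}z = 0^{q(1+k)} ∉ L.
This contradicts the pumping lemma, so L is not regular.

0^{q(1+k)}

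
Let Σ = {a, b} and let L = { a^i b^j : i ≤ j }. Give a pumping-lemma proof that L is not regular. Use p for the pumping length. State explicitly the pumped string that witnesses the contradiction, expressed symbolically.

a^{p+k} b^p

Toward a contradiction, assume L is regular with pumping length p.
Choose w = a^p b^p ∈ L, with |w| = 2p ≥ p.
Write w = xyz as guaranteed by the lemma, with |xy| ≤ p and y is nonempty.
Because |xy| ≤ p and w begins with p copies of a, we have y = a^k with 1 ≤ k ≤ p.
Consider xy^2z = a^{p+k} b^p. Since k ≥ 1, the a-count p+k exceeds the b-count p, so i ≤ j fails; thus xy^2z ∉ L.
Contradiction. Therefore L is not regular.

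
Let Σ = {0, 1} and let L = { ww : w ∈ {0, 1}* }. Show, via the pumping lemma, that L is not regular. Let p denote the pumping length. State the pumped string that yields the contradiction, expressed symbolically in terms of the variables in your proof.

Suppose for contradiction that L is regular, and let p be the pumping length.
Take w = 0^p 1^p 0^p 1^p = uu where u = 0^p1^p; then w ∈ L and |w| = 4p ≥ p.
The pumping lemma gives a decomposition w = xyz where |xy| ≤ p and |y| ≥ 1.
The first p characters of w are 0's, so xy (and hence y) consists only of 0's. Write y = 0^k, 1 ≤ k ≤ p.
Pump with i = 2: xy^2z = 0^{p+k} 1^p 0^p 1^p, of length 4p+k. Suppose this equals vv. The string starts with 0 and ends with 1, so v does too; thus the boundary between the two copies of v is a 1→0 transition. There is exactly one such transition, at position 2p+k, so |v| = 2p+k and |vv| = 4p+2k ≠ 4p+k since k ≥ 1. So xy^2z ∉ L.
This is a contradiction; hence L is not regular.

0^{p+k} 1^p 0^p 1^p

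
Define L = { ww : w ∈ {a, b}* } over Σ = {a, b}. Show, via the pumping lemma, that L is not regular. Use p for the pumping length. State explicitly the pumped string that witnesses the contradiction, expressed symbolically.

Toward a contradiction, assume L is regular with pumping length p.
Take w = a^p b^p a^p b^p = uu where u = a^pb^p; then w ∈ L and |w| = 4p ≥ p.
Write w = xyz as guaranteed by the lemma, with |xy| ≤ p and y is nonempty.
The first p characters of w are a's, so xy (and hence y) consists only of a's. Write y = a^k, 1 ≤ k ≤ p.
Pump with i = 2: xy^2z = a^{p+k} b^p a^p b^p, of length 4p+k. Suppose this equals vv. The string starts with a and ends with b, so v does too; thus the boundary between the two copies of v is a b→a transition. There is exactly one such transition, at position 2p+k, so |v| = 2p+k and |vv| = 4p+2k ≠ 4p+k since k ≥ 1. So xy^2z ∉ L.
This is a contradiction; hence L is not regular.

a^{p+k} b^p a^p b^p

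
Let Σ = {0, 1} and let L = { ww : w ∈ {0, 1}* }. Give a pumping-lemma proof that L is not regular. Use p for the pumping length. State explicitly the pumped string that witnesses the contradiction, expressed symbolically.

0^{p+k} 1^p 0^p 1^p

Assume L is regular; let p be its pumping constant.
Take w = 0^p 1^p 0^p 1^p = uu where u = 0^p1^p; then w ∈ L and |w| = 4p ≥ p.
Write w = xyz as guaranteed by the lemma, with |xy| ≤ p and |y| ≥ 1.
The first p characters of w are 0's, so xy (and hence y) consists only of 0's. Write y = 0^k, 1 ≤ k ≤ p.
Pump with i = 2: xy^2z = 0^{p+k} 1^p 0^p 1^p, of length 4p+k. Suppose this equals vv. The string starts with 0 and ends with 1, so v does too; thus the boundary between the two copies of v is a 1→0 transition. There is exactly one such transition, at position 2p+k, so |v| = 2p+k and |vv| = 4p+2k ≠ 4p+k since k ≥ 1. So xy^2z ∉ L.
Contradiction. Therefore L is not regular.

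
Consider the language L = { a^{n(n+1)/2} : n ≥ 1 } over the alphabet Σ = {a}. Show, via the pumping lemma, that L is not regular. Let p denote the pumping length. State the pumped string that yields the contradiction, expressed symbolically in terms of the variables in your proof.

a^{p(p+1)/2+k}

Suppose for contradiction that L is regular, and let p be the pumping length.
Take w = a^{p(p+1)/2} ∈ L with |w| = p(p+1)/2 ≥ p.
By the pumping lemma, w = xyz with |xy| ≤ p and y is nonempty.
Then y = a^k for some k with 1 ≤ k ≤ p.
Pump with i = 2: xy^2z = a^{p(p+1)/2+k}. Since 1 ≤ k ≤ p, p(p+1)/2 < p(p+1)/2+k ≤ p(p+1)/2+p < (p+1)(p+2)/2, so p(p+1)/2+k is strictly between consecutive triangular numbers. So xy^2z ∉ L.
Contradiction. Therefore L is not regular.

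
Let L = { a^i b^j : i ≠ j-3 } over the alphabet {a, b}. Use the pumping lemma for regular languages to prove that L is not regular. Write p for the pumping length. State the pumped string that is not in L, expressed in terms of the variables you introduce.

a^{p+p!} b^{p+p!+3}

Assume L is regular; let p be its pumping constant.
Choose w = a^p b^{p+p!+3}. Since p ≠ (p+p!+3)-3 = p+p!, w ∈ L; and |w| ≥ p.
By the pumping lemma, w = xyz with |xy| ≤ p and y is nonempty.
Because |xy| ≤ p and w begins with p copies of a, we have y = a^k with 1 ≤ k ≤ p.
Since 1 ≤ k ≤ p, k divides p!; set t = 1 + p!/k. Then xy^t z has p + (p!/k)·k = p + p! copies of a. Now the a-count is p+p! and (b-count)-3 = (p+p!+3)-3 = p+p!, so i ≠ j-3 fails. So xy^t z = a^{p+p!} b^{p+p!+3} ∉ L.
Contradiction. Therefore L is not regular.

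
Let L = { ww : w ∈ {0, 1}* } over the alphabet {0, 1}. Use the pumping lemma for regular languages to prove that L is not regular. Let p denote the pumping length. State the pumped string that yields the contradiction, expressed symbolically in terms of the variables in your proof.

0^{p+k} 1^p 0^p 1^p

Toward a contradiction, assume L is regular with pumping length p.
Take w = 0^p 1^p 0^p 1^p = uu where u = 0^p1^p; then w ∈ L and |w| = 4p ≥ p.
Write w = xyz as guaranteed by the lemma, with |xy| ≤ p and |y| > 0.
Since the first p symbols of w are all 0's and |xy| ≤ p, y lies entirely in the leading 0-block: y = 0^k for some k with 1 ≤ k ≤ p.
Pump with i = 2: xy^2z = 0^{p+k} 1^p 0^p 1^p, of length 4p+k. Suppose this equals vv. The string starts with 0 and ends with 1, so v does too; thus the boundary between the two copies of v is a 1→0 transition. There is exactly one such transition, at position 2p+k, so |v| = 2p+k and |vv| = 4p+2k ≠ 4p+k since k ≥ 1. So xy^2z ∉ L.
Contradiction. Therefore L is not regular.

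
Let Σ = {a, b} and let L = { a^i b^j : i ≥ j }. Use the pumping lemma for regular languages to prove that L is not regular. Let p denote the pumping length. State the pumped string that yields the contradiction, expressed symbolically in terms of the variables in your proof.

Suppose for contradiction that L is regular, and let p be the pumping length.
Choose w = a^p b^p ∈ L, with |w| = 2p ≥ p.
By the pumping lemma, w = xyz with |xy| ≤ p and |y| > 0.
Because |xy| ≤ p and w begins with p copies of a, we have y = a^k with 1 ≤ k ≤ p.
Consider xy^0z = xz = a^{p-k} b^p. Since k ≥ 1, the a-count p-k is less than p, so i ≥ j fails; thus xz ∉ L.
Contradiction. Therefore L is not regular.

a^{p-k} b^p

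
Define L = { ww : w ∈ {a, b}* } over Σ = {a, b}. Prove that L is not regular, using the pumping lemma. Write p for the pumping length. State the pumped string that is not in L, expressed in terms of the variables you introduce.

a^{p+k} b^p a^p b^p

Assume L is regular. Let p be the pumping length given by the pumping lemma.
Take w = a^p b^p a^p b^p = uu where u = a^pb^p; then w ∈ L and |w| = 4p ≥ p.
By the pumping lemma, w = xyz with |xy| ≤ p and y is nonempty.
Because |xy| ≤ p and w begins with p copies of a, we have y = a^k with 1 ≤ k ≤ p.
Pump with i = 2: xy^2z = a^{p+k} b^p a^p b^p, of length 4p+k. Suppose this equals vv. The string starts with a and ends with b, so v does too; thus the boundary between the two copies of v is a b→a transition. There is exactly one such transition, at position 2p+k, so |v| = 2p+k and |vv| = 4p+2k ≠ 4p+k since k ≥ 1. So xy^2z ∉ L.
Contradiction. Therefore L is not regular.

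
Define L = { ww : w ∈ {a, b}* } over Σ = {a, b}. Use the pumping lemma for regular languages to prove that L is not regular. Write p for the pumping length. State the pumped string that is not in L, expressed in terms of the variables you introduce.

a^{p+k} b^p a^p b^p

Toward a contradiction, assume L is regular with pumping length p.
Take w = a^p b^p a^p b^p = uu where u = a^pb^p; then w ∈ L and |w| = 4p ≥ p.
By the pumping lemma, w = xyz with |xy| ≤ p and |y| > 0.
Since the first p symbols of w are all a's and |xy| ≤ p, y lies entirely in the leading a-block: y = a^k for some k with 1 ≤ k ≤ p.
Pump with i = 2: xy^2z = a^{p+k} b^p a^p b^p, of length 4p+k. Suppose this equals vv. The string starts with a and ends with b, so v does too; thus the boundary between the two copies of v is a b→a transition. There is exactly one such transition, at position 2p+k, so |v| = 2p+k and |vv| = 4p+2k ≠ 4p+k since k ≥ 1. So xy^2z ∉ L.
Contradiction. Therefore L is not regular.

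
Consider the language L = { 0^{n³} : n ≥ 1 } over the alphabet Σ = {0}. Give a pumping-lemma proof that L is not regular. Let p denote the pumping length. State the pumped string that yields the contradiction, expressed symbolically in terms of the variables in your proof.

0^{p³+k}

Assume L is regular. Let p be the pumping length given by the pumping lemma.
Take w = 0^{p³} ∈ L with |w| = p³ ≥ p.
By the pumping lemma, w = xyz with |xy| ≤ p and |y| > 0.
Then y = 0^k for some k with 1 ≤ k ≤ p.
Pump with i = 2: xy^2z = 0^{p³+k}. Since 1 ≤ k ≤ p, p³ < p³+k ≤ p³+p < p³+3p²+3p+1 = (p+1)³, so p³+k is not a perfect cube. So xy^2z ∉ L.
This is a contradiction; hence L is not regular.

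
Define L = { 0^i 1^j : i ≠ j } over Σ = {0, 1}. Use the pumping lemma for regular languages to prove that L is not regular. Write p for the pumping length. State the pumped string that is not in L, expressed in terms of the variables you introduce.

Assume L is regular. Let p be the pumping length given by the pumping lemma.
Choose w = 0^p 1^{p+p!}. Since p ≠ p+p!, w ∈ L; and |w| ≥ p.
The pumping lemma gives a decomposition w = xyz where |xy| ≤ p and y is nonempty.
Because |xy| ≤ p and w begins with p copies of 0, we have y = 0^k with 1 ≤ k ≤ p.
Since 1 ≤ k ≤ p, k divides p!; set t = 1 + p!/k. Then xy^t z has p + (p!/k)·k = p + p! copies of 0. Now the 0-count equals the 1-count, so i ≠ j fails. So xy^t z = 0^{p+p!} 1^{p+p!} ∉ L.
This contradicts the pumping lemma, so L is not regular.

0^{p+p!} 1^{p+p!}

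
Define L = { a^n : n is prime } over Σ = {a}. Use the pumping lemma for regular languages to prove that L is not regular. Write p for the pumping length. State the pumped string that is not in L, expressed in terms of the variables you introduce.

Toward a contradiction, assume L is regular with pumping length p.
Let q be a prime with q ≥ p+2 (infinitely many primes exist), and take w = a^q ∈ L with |w| = q ≥ p.
By the pumping lemma, w = xyz with |xy| ≤ p and |y| > 0.
Then y = a^k for some k with 1 ≤ k ≤ p.
Since 1 ≤ k ≤ p, |xz| = q-k. Pump with i = q+1: |xy^{q+1}z| = (q-k)+(q+1)k = q+qk = q(1+k), which is composite (both factors ≥ 2). So xy^{q+1}z = a^{q(1+k)} ∉ L.
Contradiction. Therefore L is not regular.

a^{q(1+k)}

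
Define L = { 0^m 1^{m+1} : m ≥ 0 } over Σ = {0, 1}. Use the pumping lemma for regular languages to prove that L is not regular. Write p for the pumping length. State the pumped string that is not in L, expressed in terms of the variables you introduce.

0^{p+k} 1^{p+1}

Assume L is regular; let p be its pumping constant.
Take w = 0^p 1^{p+1}. Then w ∈ L and |w| = 2p+1 ≥ p.
Write w = xyz as guaranteed by the lemma, with |xy| ≤ p and y is nonempty.
The first p characters of w are 0's, so xy (and hence y) consists only of 0's. Write y = 0^k, 1 ≤ k ≤ p.
Pump with i = 2: xy^2z = 0^{p+k} 1^{p+1}. For this to lie in L we would need p+1 = (p+k)+1, which forces k = 0. But k ≥ 1, so xy^2z ∉ L.
Contradiction. Therefore L is not regular.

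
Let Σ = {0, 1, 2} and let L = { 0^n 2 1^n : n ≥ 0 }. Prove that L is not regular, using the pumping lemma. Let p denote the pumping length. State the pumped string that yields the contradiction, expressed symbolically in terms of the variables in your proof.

Suppose for contradiction that L is regular, and let p be the pumping length.
Take w = 0^p 2 1^p ∈ L with |w| = 2p+1 ≥ p.
Write w = xyz as guaranteed by the lemma, with |xy| ≤ p and y is nonempty.
The first p characters of w are 0's, so xy (and hence y) consists only of 0's. Write y = 0^k, 1 ≤ k ≤ p.
Pump with i = 2: xy^2z = 0^{p+k} 2 1^p, which would require p+k = p. But k ≥ 1, so xy^2z ∉ L.
This contradicts the pumping lemma, so L is not regular.

0^{p+k} 2 1^p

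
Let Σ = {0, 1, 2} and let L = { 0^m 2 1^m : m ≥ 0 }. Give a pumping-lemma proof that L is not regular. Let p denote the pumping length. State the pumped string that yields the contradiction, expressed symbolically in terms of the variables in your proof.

Assume L is regular. Let p be the pumping length given by the pumping lemma.
Take w = 0^p 2 1^p ∈ L with |w| = 2p+1 ≥ p.
Write w = xyz as guaranteed by the lemma, with |xy| ≤ p and |y| ≥ 1.
Because |xy| ≤ p and w begins with p copies of 0, we have y = 0^k with 1 ≤ k ≤ p.
Pump with i = 2: xy^2z = 0^{p+k} 2 1^p, which would require p+k = p. But k ≥ 1, so xy^2z ∉ L.
Contradiction. Therefore L is not regular.

0^{p+k} 2 1^p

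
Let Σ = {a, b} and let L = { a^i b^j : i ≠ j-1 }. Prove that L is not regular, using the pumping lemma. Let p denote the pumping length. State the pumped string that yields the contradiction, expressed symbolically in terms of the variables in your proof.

a^{p+p!} b^{p+p!+1}

Assume L is regular. Let p be the pumping length given by the pumping lemma.
Choose w = a^p b^{p+p!+1}. Since p ≠ (p+p!+1)-1 = p+p!, w ∈ L; and |w| ≥ p.
Write w = xyz as guaranteed by the lemma, with |xy| ≤ p and |y| ≥ 1.
Since the first p symbols of w are all a's and |xy| ≤ p, y lies entirely in the leading a-block: y = a^k for some k with 1 ≤ k ≤ p.
Since 1 ≤ k ≤ p, k divides p!; set t = 1 + p!/k. Then xy^t z has p + (p!/k)·k = p + p! copies of a. Now the a-count is p+p! and (b-count)-1 = (p+p!+1)-1 = p+p!, so i ≠ j-1 fails. So xy^t z = a^{p+p!} b^{p+p!+1} ∉ L.
Contradiction. Therefore L is not regular.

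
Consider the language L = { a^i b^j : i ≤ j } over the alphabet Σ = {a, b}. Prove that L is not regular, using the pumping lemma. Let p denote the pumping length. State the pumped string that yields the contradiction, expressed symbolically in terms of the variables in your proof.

Assume L is regular. Let p be the pumping length given by the pumping lemma.
Choose w = a^p b^p ∈ L, with |w| = 2p ≥ p.
By the pumping lemma, w = xyz with |xy| ≤ p and y is nonempty.
The first p characters of w are a's, so xy (and hence y) consists only of a's. Write y = a^k, 1 ≤ k ≤ p.
Consider xy^2z = a^{p+k} b^p. Since k ≥ 1, the a-count p+k exceeds the b-count p, so i ≤ j fails; thus xy^2z ∉ L.
This is a contradiction; hence L is not regular.

a^{p+k} b^p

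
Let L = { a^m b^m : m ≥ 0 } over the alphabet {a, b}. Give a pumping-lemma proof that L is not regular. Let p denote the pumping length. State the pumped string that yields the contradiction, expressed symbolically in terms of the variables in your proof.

Assume L is regular; let p be its pumping constant.
Take w = a^p b^p. Then w ∈ L and |w| = 2p ≥ p.
By the pumping lemma, w = xyz with |xy| ≤ p and y is nonempty.
Since the first p symbols of w are all a's and |xy| ≤ p, y lies entirely in the leading a-block: y = a^k for some k with 1 ≤ k ≤ p.
Pump with i = 2: xy^2z = a^{p+k} b^p. For this to lie in L we would need p = p+k, which forces k = 0. But k ≥ 1, so xy^2z ∉ L.
This is a contradiction; hence L is not regular.

a^{p+k} b^p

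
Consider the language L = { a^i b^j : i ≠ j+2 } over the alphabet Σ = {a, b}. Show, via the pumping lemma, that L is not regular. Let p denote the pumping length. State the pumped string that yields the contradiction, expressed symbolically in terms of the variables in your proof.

a^{p+p!} b^{p+p!-2}

Assume L is regular. Let p be the pumping length given by the pumping lemma.
Choose w = a^p b^{p+p!-2}. Since p ≠ (p+p!-2)+2 = p+p!, w ∈ L; and |w| ≥ p.
Write w = xyz as guaranteed by the lemma, with |xy| ≤ p and |y| ≥ 1.
Because |xy| ≤ p and w begins with p copies of a, we have y = a^k with 1 ≤ k ≤ p.
Since 1 ≤ k ≤ p, k divides p!; set t = 1 + p!/k. Then xy^t z has p + (p!/k)·k = p + p! copies of a. Now the a-count is p+p! and (b-count)+2 = (p+p!-2)+2 = p+p!, so i ≠ j+2 fails. So xy^t z = a^{p+p!} b^{p+p!-2} ∉ L.
This contradicts the pumping lemma, so L is not regular.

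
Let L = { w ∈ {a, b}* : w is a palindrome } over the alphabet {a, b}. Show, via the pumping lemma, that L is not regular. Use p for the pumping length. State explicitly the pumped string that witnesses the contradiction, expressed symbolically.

Assume L is regular. Let p be the pumping length given by the pumping lemma.
Take w = a^p b a^p, a palindrome of length 2p+1 ≥ p.
Write w = xyz as guaranteed by the lemma, with |xy| ≤ p and y is nonempty.
Since the first p symbols of w are all a's and |xy| ≤ p, y lies entirely in the leading a-block: y = a^k for some k with 1 ≤ k ≤ p.
Pump with i = 2: xy^2z = a^{p+k} b a^p. Its reverse is a^p b a^{p+k}, which differs from xy^2z since k ≥ 1. So xy^2z is not a palindrome and xy^2z ∉ L.
Contradiction. Therefore L is not regular.

a^{p+k} b a^p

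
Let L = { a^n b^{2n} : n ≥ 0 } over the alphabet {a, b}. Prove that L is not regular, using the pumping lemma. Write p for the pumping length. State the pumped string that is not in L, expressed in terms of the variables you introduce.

Assume L is regular. Let p be the pumping length given by the pumping lemma.
Let w = a^p b^{2p} ∈ L; note |w| = 3p ≥ p.
Write w = xyz as guaranteed by the lemma, with |xy| ≤ p and |y| > 0.
Since the first p symbols of w are all a's and |xy| ≤ p, y lies entirely in the leading a-block: y = a^k for some k with 1 ≤ k ≤ p.
Pump with i = 2: xy^2z = a^{p+k} b^{2p}. For this to lie in L we would need 2p = 2(p+k), which forces k = 0. But k ≥ 1, so xy^2z ∉ L.
Contradiction. Therefore L is not regular.

a^{p+k} b^{2p}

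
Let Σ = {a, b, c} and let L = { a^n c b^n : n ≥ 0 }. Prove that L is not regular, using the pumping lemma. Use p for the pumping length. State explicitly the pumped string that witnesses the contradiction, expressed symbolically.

Assume L is regular. Let p be the pumping length given by the pumping lemma.
Take w = a^p c b^p ∈ L with |w| = 2p+1 ≥ p.
Write w = xyz as guaranteed by the lemma, with |xy| ≤ p and y is nonempty.
The first p characters of w are a's, so xy (and hence y) consists only of a's. Write y = a^k, 1 ≤ k ≤ p.
Pump with i = 2: xy^2z = a^{p+k} c b^p, which would require p+k = p. But k ≥ 1, so xy^2z ∉ L.
This contradicts the pumping lemma, so L is not regular.

a^{p+k} c b^p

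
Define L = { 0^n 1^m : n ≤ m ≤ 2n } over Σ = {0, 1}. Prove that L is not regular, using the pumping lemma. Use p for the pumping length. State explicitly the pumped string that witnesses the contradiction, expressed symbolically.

0^{p+k} 1^p

Assume L is regular; let p be its pumping constant.
Take w = 0^p 1^p ∈ L (since p ≤ p ≤ 2p), with |w| = 2p ≥ p.
By the pumping lemma, w = xyz with |xy| ≤ p and |y| ≥ 1.
Because |xy| ≤ p and w begins with p copies of 0, we have y = 0^k with 1 ≤ k ≤ p.
Pump with i = 2: xy^2z = 0^{p+k} 1^p. Now n = p+k > p = m, so the condition n ≤ m fails. Thus xy^2z ∉ L.
This is a contradiction; hence L is not regular.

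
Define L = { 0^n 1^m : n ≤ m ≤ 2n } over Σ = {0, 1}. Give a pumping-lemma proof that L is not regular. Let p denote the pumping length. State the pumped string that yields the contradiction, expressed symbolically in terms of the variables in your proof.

0^{p+k} 1^p

Suppose for contradiction that L is regular, and let p be the pumping length.
Take w = 0^p 1^p ∈ L (since p ≤ p ≤ 2p), with |w| = 2p ≥ p.
By the pumping lemma, w = xyz with |xy| ≤ p and |y| ≥ 1.
Since the first p symbols of w are all 0's and |xy| ≤ p, y lies entirely in the leading 0-block: y = 0^k for some k with 1 ≤ k ≤ p.
Pump with i = 2: xy^2z = 0^{p+k} 1^p. Now n = p+k > p = m, so the condition n ≤ m fails. Thus xy^2z ∉ L.
This contradicts the pumping lemma, so L is not regular.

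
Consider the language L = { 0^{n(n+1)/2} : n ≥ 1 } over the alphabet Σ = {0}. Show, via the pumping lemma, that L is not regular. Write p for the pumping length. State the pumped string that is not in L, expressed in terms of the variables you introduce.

0^{p(p+1)/2+k}

Suppose for contradiction that L is regular, and let p be the pumping length.
Take w = 0^{p(p+1)/2} ∈ L with |w| = p(p+1)/2 ≥ p.
Write w = xyz as guaranteed by the lemma, with |xy| ≤ p and |y| > 0.
Then y = 0^k for some k with 1 ≤ k ≤ p.
Pump with i = 2: xy^2z = 0^{p(p+1)/2+k}. Since 1 ≤ k ≤ p, p(p+1)/2 < p(p+1)/2+k ≤ p(p+1)/2+p < (p+1)(p+2)/2, so p(p+1)/2+k is strictly between consecutive triangular numbers. So xy^2z ∉ L.
Contradiction. Therefore L is not regular.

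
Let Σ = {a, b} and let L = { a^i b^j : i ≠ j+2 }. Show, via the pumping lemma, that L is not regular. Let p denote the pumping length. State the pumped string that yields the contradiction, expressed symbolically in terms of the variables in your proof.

a^{p+p!} b^{p+p!-2}

Suppose for contradiction that L is regular, and let p be the pumping length.
Choose w = a^p b^{p+p!-2}. Since p ≠ (p+p!-2)+2 = p+p!, w ∈ L; and |w| ≥ p.
By the pumping lemma, w = xyz with |xy| ≤ p and |y| ≥ 1.
Since the first p symbols of w are all a's and |xy| ≤ p, y lies entirely in the leading a-block: y = a^k for some k with 1 ≤ k ≤ p.
Since 1 ≤ k ≤ p, k divides p!; set t = 1 + p!/k. Then xy^t z has p + (p!/k)·k = p + p! copies of a. Now the a-count is p+p! and (b-count)+2 = (p+p!-2)+2 = p+p!, so i ≠ j+2 fails. So xy^t z = a^{p+p!} b^{p+p!-2} ∉ L.
This contradicts the pumping lemma, so L is not regular.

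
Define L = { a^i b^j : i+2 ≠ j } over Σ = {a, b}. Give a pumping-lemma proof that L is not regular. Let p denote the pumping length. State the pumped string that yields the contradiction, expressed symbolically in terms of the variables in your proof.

a^{p+p!} b^{p+p!+2}

Assume L is regular; let p be its pumping constant.
Choose w = a^p b^{p+p!+2}. Since p ≠ (p+p!+2)-2 = p+p!, w ∈ L; and |w| ≥ p.
The pumping lemma gives a decomposition w = xyz where |xy| ≤ p and |y| ≥ 1.
Because |xy| ≤ p and w begins with p copies of a, we have y = a^k with 1 ≤ k ≤ p.
Since 1 ≤ k ≤ p, k divides p!; set t = 1 + p!/k. Then xy^t z has p + (p!/k)·k = p + p! copies of a. Now the a-count is p+p! and (b-count)-2 = (p+p!+2)-2 = p+p!, so i+2 ≠ j fails. So xy^t z = a^{p+p!} b^{p+p!+2} ∉ L.
This contradicts the pumping lemma, so L is not regular.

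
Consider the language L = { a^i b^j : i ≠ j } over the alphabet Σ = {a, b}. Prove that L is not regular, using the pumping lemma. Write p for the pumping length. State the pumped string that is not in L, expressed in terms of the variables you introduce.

Assume L is regular. Let p be the pumping length given by the pumping lemma.
Choose w = a^p b^{p+p!}. Since p ≠ p+p!, w ∈ L; and |w| ≥ p.
The pumping lemma gives a decomposition w = xyz where |xy| ≤ p and |y| > 0.
Since the first p symbols of w are all a's and |xy| ≤ p, y lies entirely in the leading a-block: y = a^k for some k with 1 ≤ k ≤ p.
Since 1 ≤ k ≤ p, k divides p!; set t = 1 + p!/k. Then xy^t z has p + (p!/k)·k = p + p! copies of a. Now the a-count equals the b-count, so i ≠ j fails. So xy^t z = a^{p+p!} b^{p+p!} ∉ L.
Contradiction. Therefore L is not regular.

a^{p+p!} b^{p+p!}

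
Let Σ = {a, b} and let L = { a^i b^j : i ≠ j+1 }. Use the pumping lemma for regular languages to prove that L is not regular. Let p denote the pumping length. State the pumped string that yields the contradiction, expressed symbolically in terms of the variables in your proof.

a^{p+p!} b^{p+p!-1}

Toward a contradiction, assume L is regular with pumping length p.
Choose w = a^p b^{p+p!-1}. Since p ≠ (p+p!-1)+1 = p+p!, w ∈ L; and |w| ≥ p.
The pumping lemma gives a decomposition w = xyz where |xy| ≤ p and y is nonempty.
Because |xy| ≤ p and w begins with p copies of a, we have y = a^k with 1 ≤ k ≤ p.
Since 1 ≤ k ≤ p, k divides p!; set t = 1 + p!/k. Then xy^t z has p + (p!/k)·k = p + p! copies of a. Now the a-count is p+p! and (b-count)+1 = (p+p!-1)+1 = p+p!, so i ≠ j+1 fails. So xy^t z = a^{p+p!} b^{p+p!-1} ∉ L.
Contradiction. Therefore L is not regular.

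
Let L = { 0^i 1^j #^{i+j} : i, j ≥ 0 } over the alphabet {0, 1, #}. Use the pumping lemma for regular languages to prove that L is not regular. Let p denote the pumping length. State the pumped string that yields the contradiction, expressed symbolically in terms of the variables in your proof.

0^{p+k} 1^p #^{2p}

Assume L is regular; let p be its pumping constant.
Take w = 0^p 1^p #^{2p} ∈ L (with i=j=p, i+j=2p), |w| = 4p ≥ p.
The pumping lemma gives a decomposition w = xyz where |xy| ≤ p and |y| ≥ 1.
Because |xy| ≤ p and w begins with p copies of 0, we have y = 0^k with 1 ≤ k ≤ p.
Consider xy^2z = 0^{p+k} 1^p #^{2p}. Now the 0- and 1-counts sum to 2p+k, but the #-count is 2p ≠ 2p+k. So xy^2z ∉ L.
This contradicts the pumping lemma, so L is not regular.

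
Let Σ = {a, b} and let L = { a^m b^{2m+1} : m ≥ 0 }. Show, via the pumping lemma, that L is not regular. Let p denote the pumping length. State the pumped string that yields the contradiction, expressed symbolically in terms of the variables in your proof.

a^{p+k} b^{2p+1}

Toward a contradiction, assume L is regular with pumping length p.
Take w = a^p b^{2p+1}. Then w ∈ L and |w| = 3p+1 ≥ p.
Write w = xyz as guaranteed by the lemma, with |xy| ≤ p and y is nonempty.
The first p characters of w are a's, so xy (and hence y) consists only of a's. Write y = a^k, 1 ≤ k ≤ p.
Pump with i = 2: xy^2z = a^{p+k} b^{2p+1}. For this to lie in L we would need 2p+1 = 2(p+k)+1, which forces k = 0. But k ≥ 1, so xy^2z ∉ L.
This is a contradiction; hence L is not regular.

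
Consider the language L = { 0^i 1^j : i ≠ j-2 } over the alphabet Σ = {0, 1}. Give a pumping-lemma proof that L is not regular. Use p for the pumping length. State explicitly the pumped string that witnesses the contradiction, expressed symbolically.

0^{p+p!} 1^{p+p!+2}

Toward a contradiction, assume L is regular with pumping length p.
Choose w = 0^p 1^{p+p!+2}. Since p ≠ (p+p!+2)-2 = p+p!, w ∈ L; and |w| ≥ p.
By the pumping lemma, w = xyz with |xy| ≤ p and |y| > 0.
The first p characters of w are 0's, so xy (and hence y) consists only of 0's. Write y = 0^k, 1 ≤ k ≤ p.
Since 1 ≤ k ≤ p, k divides p!; set t = 1 + p!/k. Then xy^t z has p + (p!/k)·k = p + p! copies of 0. Now the 0-count is p+p! and (1-count)-2 = (p+p!+2)-2 = p+p!, so i ≠ j-2 fails. So xy^t z = 0^{p+p!} 1^{p+p!+2} ∉ L.
Contradiction. Therefore L is not regular.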